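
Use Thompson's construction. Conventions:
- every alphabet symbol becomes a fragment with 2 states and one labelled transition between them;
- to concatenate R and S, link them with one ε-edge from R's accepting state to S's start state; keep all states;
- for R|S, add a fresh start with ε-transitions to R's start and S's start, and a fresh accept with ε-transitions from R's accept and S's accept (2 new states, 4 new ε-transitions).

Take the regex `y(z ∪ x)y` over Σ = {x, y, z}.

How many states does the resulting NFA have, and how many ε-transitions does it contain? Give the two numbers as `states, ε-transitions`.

Per subexpression:
Each of the 4 symbol leaves contributes 2 states and 0 ε-transitions.
  z ∪ x = 6 states, 4 ε-transitions
  y(z ∪ x)y = 10 states, 6 ε-transitions

10, 6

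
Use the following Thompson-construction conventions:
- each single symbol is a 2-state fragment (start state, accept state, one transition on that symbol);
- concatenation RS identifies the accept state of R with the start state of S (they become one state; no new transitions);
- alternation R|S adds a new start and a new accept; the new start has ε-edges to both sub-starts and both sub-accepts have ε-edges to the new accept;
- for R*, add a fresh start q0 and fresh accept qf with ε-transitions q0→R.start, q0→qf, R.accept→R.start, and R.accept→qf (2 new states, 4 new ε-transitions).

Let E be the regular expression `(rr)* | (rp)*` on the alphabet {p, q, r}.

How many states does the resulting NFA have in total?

12

By structural recursion:
Each of the 4 symbol leaves contributes a 2-state fragment.
  rr — 3 states
  (rr)* — 5 states
  rp — 3 states
  (rp)* — 5 states
  (rr)* | (rp)* — 12 states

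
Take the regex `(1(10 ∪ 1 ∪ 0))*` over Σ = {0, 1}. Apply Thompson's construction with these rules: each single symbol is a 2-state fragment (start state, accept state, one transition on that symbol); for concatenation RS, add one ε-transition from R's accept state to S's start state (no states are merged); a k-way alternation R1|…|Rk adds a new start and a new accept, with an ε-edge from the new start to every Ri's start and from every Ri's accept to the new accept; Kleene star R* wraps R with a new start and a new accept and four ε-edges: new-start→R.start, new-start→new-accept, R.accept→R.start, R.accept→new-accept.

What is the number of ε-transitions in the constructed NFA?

12

Building bottom-up:
Each of the 5 symbol leaves contributes 0 ε-transitions.
  10 = 1 ε-transition
  10 ∪ 1 ∪ 0 = 7 ε-transitions
  1(10 ∪ 1 ∪ 0) = 8 ε-transitions
  (1(10 ∪ 1 ∪ 0))* = 12 ε-transitions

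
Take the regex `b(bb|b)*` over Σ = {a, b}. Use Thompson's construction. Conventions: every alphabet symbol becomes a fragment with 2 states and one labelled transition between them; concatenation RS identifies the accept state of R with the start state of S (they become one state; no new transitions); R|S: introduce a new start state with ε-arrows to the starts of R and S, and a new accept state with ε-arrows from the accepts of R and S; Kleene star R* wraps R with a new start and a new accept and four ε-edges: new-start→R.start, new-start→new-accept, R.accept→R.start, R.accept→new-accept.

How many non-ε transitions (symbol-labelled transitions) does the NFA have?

4

Building bottom-up:
Each of the 4 symbol leaves contributes exactly 1 symbol transition.
  bb → 2 symbol transitions
  bb|b → 3 symbol transitions
  (bb|b)* → 3 symbol transitions
  b(bb|b)* → 4 symbol transitions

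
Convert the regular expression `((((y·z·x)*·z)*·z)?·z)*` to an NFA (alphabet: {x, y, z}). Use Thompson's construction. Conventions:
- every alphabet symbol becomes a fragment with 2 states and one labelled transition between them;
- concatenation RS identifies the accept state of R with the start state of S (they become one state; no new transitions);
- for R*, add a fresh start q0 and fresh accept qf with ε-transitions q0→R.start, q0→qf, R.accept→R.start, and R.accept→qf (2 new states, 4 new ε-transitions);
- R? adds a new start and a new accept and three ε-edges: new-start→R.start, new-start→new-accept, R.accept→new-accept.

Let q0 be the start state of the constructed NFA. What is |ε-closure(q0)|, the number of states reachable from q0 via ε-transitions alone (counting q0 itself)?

Work bottom-up. For each fragment F, track |ε-closure(F.start)| and whether F's accept lies in that closure (i.e. whether F accepts ε). A single-symbol fragment has closure size 1 and does not accept ε.
  y·z·x : |ε-closure| equals the left operand's closure size = 1 (its accept is not ε-reachable, so the closure stops there)
  (y·z·x)* : the star's fresh start ε-reaches both the body's start and the fresh accept: |ε-closure| = 2 + 1 = 3
  (y·z·x)*·z : |ε-closure| = 3 + (1−1) = 3 (closure spills across the concat boundary because the left factor accepts ε)
  ((y·z·x)*·z)* : |ε-closure| = 1 (new start) + 3 (body) + 1 (new accept) = 5
  ((y·z·x)*·z)*·z : |ε-closure| = 5 + (1−1) = 5 (closure spills across the concat boundary because the left factor accepts ε)
  (((y·z·x)*·z)*·z)? : |ε-closure| = 1 (new start) + 5 (body) + 1 (new accept, via ε) = 7
  (((y·z·x)*·z)*·z)?·z : the left operand accepts ε, so the closure extends into the next operand (the shared merged state is already counted); |ε-closure| = 7 + (1−1) = 7
  ((((y·z·x)*·z)*·z)?·z)* : |ε-closure| = 1 (new start) + 7 (body) + 1 (new accept) = 9

9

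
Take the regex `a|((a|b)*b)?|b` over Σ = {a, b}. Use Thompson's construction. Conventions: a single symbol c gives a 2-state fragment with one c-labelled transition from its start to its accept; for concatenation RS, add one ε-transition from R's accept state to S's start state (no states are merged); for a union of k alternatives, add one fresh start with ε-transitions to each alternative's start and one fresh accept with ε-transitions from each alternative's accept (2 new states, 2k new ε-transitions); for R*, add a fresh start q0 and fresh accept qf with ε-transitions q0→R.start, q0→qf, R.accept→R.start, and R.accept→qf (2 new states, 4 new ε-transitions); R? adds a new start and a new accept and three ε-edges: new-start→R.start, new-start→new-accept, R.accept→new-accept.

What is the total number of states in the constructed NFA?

18

By structural recursion:
Each of the 5 symbol leaves contributes a 2-state fragment.
  a|b → 6 states
  (a|b)* → 8 states
  (a|b)*b → 10 states
  ((a|b)*b)? → 12 states
  a|((a|b)*b)?|b → 18 states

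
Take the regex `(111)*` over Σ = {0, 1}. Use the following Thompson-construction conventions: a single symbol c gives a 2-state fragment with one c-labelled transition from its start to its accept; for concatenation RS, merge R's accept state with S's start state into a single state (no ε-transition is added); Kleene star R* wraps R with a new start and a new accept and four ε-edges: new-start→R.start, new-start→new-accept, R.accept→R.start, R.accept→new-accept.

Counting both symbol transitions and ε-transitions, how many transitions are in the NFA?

Per subexpression:
Each of the 3 symbol leaves contributes 1 transition (1 symbol, 0 ε).
  111 — 3 transitions (3 symbol, 0 ε)
  (111)* — 7 transitions (3 symbol, 4 ε)

7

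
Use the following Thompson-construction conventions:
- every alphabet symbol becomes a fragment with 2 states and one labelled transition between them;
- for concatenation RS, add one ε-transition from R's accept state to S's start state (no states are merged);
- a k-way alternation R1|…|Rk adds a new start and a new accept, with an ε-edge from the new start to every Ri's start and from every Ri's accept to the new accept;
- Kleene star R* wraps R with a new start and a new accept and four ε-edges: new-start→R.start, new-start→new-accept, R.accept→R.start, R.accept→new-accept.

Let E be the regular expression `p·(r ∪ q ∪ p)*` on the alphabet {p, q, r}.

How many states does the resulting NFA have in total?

Recursing over subexpressions:
Each of the 4 symbol leaves contributes a 2-state fragment.
  r ∪ q ∪ p = 8 states
  (r ∪ q ∪ p)* = 10 states
  p·(r ∪ q ∪ p)* = 12 states

12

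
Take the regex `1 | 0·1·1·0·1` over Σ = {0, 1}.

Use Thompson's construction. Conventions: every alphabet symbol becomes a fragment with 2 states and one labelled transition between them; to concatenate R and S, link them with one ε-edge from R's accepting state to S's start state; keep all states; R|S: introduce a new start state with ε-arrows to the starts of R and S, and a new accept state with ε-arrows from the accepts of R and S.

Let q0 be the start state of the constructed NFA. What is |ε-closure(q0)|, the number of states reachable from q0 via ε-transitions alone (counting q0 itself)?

3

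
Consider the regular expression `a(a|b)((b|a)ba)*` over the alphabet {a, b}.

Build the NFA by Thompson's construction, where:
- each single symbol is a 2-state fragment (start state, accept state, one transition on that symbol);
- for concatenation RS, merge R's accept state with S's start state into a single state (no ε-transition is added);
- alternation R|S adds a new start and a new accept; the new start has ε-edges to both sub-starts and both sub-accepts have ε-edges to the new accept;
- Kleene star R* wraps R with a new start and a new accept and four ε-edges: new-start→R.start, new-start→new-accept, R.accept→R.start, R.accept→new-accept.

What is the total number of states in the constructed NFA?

16

Bottom-up over the parse tree:
Each of the 7 symbol leaves contributes a 2-state fragment.
  a|b = 6 states
  b|a = 6 states
  (b|a)ba = 8 states
  ((b|a)ba)* = 10 states
  a(a|b)((b|a)ba)* = 16 states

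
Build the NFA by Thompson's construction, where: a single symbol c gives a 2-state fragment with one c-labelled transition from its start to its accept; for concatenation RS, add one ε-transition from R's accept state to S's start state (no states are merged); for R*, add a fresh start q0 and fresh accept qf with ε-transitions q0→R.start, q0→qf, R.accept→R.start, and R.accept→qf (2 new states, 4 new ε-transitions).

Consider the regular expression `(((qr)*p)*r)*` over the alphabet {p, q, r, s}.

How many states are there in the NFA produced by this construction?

14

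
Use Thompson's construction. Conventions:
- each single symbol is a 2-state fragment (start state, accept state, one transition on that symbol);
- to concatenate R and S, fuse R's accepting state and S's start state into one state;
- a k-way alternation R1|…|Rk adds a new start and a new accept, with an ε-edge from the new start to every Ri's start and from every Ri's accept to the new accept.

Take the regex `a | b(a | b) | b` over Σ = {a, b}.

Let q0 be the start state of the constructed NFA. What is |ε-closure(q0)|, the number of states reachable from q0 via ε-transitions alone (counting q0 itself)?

Compute the ε-closure size of each fragment's start state recursively; a symbol fragment's start has no outgoing ε-edge, so its closure is just itself (size 1).
  a | b : new start ε-reaches every alternative's start; none of them accept ε, so the new accept is not reached: C = 1 + 1 + 1 = 3
  b(a | b) : same as the first factor's closure: C = 1
  a | b(a | b) | b : C = 1 + 1 + 1 + 1 = 4 (the new accept is not ε-reachable since no branch accepts ε)

4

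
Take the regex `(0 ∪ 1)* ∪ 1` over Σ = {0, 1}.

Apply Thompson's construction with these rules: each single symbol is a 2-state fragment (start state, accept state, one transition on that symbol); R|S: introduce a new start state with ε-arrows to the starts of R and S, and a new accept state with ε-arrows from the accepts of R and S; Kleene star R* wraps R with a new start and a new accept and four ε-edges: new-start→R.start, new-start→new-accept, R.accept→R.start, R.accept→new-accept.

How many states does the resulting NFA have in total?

12

Per subexpression:
Each of the 3 symbol leaves contributes a 2-state fragment.
  0 ∪ 1 — 6 states
  (0 ∪ 1)* — 8 states
  (0 ∪ 1)* ∪ 1 — 12 states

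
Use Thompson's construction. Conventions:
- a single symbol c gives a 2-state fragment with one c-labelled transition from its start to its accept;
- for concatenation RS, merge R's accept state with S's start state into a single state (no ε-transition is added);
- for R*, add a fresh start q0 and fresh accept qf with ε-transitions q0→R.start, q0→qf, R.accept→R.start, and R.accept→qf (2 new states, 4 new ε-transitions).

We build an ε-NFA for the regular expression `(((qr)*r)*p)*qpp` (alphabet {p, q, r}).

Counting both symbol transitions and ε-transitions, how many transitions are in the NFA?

19

Recursing over subexpressions:
Each of the 7 symbol leaves contributes 1 transition (1 symbol, 0 ε).
  qr = 2 transitions (2 symbol, 0 ε)
  (qr)* = 6 transitions (2 symbol, 4 ε)
  (qr)*r = 7 transitions (3 symbol, 4 ε)
  ((qr)*r)* = 11 transitions (3 symbol, 8 ε)
  ((qr)*r)*p = 12 transitions (4 symbol, 8 ε)
  (((qr)*r)*p)* = 16 transitions (4 symbol, 12 ε)
  (((qr)*r)*p)*qpp = 19 transitions (7 symbol, 12 ε)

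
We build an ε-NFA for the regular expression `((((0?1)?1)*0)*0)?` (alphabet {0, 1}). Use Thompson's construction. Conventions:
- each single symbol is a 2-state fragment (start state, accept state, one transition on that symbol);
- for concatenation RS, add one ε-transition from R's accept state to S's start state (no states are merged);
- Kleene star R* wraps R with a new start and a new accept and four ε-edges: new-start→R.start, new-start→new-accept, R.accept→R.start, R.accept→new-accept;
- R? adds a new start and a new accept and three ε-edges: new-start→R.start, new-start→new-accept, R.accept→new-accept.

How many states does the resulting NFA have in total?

Per subexpression:
Each of the 5 symbol leaves contributes a 2-state fragment.
  0? — 4 states
  0?1 — 6 states
  (0?1)? — 8 states
  (0?1)?1 — 10 states
  ((0?1)?1)* — 12 states
  ((0?1)?1)*0 — 14 states
  (((0?1)?1)*0)* — 16 states
  (((0?1)?1)*0)*0 — 18 states
  ((((0?1)?1)*0)*0)? — 20 states

20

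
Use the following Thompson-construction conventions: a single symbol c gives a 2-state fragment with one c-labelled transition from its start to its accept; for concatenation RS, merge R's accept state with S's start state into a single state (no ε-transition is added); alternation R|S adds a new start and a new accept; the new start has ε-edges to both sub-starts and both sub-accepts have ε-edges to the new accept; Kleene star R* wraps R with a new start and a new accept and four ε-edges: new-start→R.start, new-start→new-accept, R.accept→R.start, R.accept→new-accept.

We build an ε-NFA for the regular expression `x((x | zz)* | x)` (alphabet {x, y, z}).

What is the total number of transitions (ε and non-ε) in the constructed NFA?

17

Recursing over subexpressions:
Each of the 5 symbol leaves contributes 1 transition (1 symbol, 0 ε).
  zz : 2 transitions (2 symbol, 0 ε)
  x | zz : 7 transitions (3 symbol, 4 ε)
  (x | zz)* : 11 transitions (3 symbol, 8 ε)
  (x | zz)* | x : 16 transitions (4 symbol, 12 ε)
  x((x | zz)* | x) : 17 transitions (5 symbol, 12 ε)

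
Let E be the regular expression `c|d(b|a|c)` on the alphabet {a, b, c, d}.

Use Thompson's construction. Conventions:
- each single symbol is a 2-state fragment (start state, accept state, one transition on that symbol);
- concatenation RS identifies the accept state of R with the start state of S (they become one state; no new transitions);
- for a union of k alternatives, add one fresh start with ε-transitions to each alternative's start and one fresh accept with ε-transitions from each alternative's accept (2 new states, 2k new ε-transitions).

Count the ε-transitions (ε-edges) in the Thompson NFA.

10

Bottom-up over the parse tree:
Each of the 5 symbol leaves contributes 0 ε-transitions.
  b|a|c — 6 ε-transitions
  d(b|a|c) — 6 ε-transitions
  c|d(b|a|c) — 10 ε-transitions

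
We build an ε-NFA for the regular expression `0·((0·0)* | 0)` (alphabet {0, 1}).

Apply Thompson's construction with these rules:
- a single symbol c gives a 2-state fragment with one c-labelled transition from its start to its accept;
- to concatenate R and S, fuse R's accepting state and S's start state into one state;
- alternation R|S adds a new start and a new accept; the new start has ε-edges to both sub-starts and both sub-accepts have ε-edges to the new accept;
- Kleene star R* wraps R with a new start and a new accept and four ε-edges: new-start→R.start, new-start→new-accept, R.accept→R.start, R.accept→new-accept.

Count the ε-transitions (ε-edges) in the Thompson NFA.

8

By structural recursion:
Each of the 4 symbol leaves contributes 0 ε-transitions.
  0·0 — 0 ε-transitions
  (0·0)* — 4 ε-transitions
  (0·0)* | 0 — 8 ε-transitions
  0·((0·0)* | 0) — 8 ε-transitions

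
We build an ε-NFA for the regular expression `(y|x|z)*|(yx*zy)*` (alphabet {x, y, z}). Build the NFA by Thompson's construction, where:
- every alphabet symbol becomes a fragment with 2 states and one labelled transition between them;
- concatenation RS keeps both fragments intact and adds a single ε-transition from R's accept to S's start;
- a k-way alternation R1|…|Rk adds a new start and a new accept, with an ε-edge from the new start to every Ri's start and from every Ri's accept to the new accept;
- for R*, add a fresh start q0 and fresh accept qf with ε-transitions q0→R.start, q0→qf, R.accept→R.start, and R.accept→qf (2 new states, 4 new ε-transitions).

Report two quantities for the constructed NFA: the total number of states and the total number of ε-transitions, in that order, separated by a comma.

24, 25

Recursing over subexpressions:
Each of the 7 symbol leaves contributes 2 states and 0 ε-transitions.
  y|x|z : 8 states, 6 ε-transitions
  (y|x|z)* : 10 states, 10 ε-transitions
  x* : 4 states, 4 ε-transitions
  yx*zy : 10 states, 7 ε-transitions
  (yx*zy)* : 12 states, 11 ε-transitions
  (y|x|z)*|(yx*zy)* : 24 states, 25 ε-transitions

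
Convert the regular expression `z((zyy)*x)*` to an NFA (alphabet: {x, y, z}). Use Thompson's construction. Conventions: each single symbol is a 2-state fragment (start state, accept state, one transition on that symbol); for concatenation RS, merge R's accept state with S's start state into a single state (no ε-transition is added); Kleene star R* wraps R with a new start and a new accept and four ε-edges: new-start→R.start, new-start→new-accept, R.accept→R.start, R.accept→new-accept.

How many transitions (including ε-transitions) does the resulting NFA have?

13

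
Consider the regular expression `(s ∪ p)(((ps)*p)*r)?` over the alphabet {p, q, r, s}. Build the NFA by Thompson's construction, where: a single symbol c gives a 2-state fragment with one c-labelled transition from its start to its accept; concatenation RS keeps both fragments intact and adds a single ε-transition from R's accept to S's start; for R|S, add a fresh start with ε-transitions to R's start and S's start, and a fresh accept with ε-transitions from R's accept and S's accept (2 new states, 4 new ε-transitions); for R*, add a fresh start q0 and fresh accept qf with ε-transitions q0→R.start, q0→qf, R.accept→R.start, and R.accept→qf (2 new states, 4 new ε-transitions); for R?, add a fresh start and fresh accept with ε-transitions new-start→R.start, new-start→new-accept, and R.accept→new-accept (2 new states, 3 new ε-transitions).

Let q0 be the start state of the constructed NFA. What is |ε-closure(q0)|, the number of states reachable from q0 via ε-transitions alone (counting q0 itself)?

Work bottom-up. For each fragment F, track |ε-closure(F.start)| and whether F's accept lies in that closure (i.e. whether F accepts ε). A single-symbol fragment has closure size 1 and does not accept ε.
  s ∪ p — |closure| = 1 + 1 + 1 = 3 (the new accept is not ε-reachable since no branch accepts ε)
  ps — same as the first factor's closure: |closure| = 1
  (ps)* — |closure| = 1 (new start) + 1 (body) + 1 (new accept) = 3
  (ps)*p — |closure| = 3 + 1 = 4 (closure spills across the concat boundary because the left factor accepts ε)
  ((ps)*p)* — |closure| = 1 (new start) + 4 (body) + 1 (new accept) = 6
  ((ps)*p)*r — |closure| = 6 + 1 = 7 (closure spills across the concat boundary because the left factor accepts ε)
  (((ps)*p)*r)? — |closure| = 1 (new start) + 7 (body) + 1 (new accept, via ε) = 9
  (s ∪ p)(((ps)*p)*r)? — |closure| equals the left operand's closure size = 3 (its accept is not ε-reachable, so the closure stops there)

3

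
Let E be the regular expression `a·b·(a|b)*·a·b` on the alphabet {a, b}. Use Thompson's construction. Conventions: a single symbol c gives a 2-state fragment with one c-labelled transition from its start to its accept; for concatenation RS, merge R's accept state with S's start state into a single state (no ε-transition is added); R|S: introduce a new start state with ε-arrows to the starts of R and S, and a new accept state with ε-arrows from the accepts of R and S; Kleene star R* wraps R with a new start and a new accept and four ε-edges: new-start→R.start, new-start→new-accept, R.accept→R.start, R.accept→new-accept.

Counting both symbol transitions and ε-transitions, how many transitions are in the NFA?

By structural recursion:
Each of the 6 symbol leaves contributes 1 transition (1 symbol, 0 ε).
  a|b → 6 transitions (2 symbol, 4 ε)
  (a|b)* → 10 transitions (2 symbol, 8 ε)
  a·b·(a|b)*·a·b → 14 transitions (6 symbol, 8 ε)

14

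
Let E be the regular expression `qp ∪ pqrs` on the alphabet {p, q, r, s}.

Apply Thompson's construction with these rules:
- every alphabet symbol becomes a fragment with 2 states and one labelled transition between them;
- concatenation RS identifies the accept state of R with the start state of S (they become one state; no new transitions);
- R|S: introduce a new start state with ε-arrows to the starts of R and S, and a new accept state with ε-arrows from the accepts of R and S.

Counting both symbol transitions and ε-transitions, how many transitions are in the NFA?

Bottom-up over the parse tree:
Each of the 6 symbol leaves contributes 1 transition (1 symbol, 0 ε).
  qp → 2 transitions (2 symbol, 0 ε)
  pqrs → 4 transitions (4 symbol, 0 ε)
  qp ∪ pqrs → 10 transitions (6 symbol, 4 ε)

10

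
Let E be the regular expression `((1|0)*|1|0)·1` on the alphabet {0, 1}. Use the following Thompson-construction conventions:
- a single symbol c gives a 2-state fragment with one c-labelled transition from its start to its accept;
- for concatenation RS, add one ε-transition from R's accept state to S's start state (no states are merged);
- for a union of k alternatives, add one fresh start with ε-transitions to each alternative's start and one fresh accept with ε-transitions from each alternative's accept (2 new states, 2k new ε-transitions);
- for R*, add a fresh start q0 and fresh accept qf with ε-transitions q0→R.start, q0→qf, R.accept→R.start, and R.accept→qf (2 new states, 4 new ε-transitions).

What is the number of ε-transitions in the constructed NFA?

15

Bottom-up over the parse tree:
Each of the 5 symbol leaves contributes 0 ε-transitions.
  1|0 — 4 ε-transitions
  (1|0)* — 8 ε-transitions
  (1|0)*|1|0 — 14 ε-transitions
  ((1|0)*|1|0)·1 — 15 ε-transitions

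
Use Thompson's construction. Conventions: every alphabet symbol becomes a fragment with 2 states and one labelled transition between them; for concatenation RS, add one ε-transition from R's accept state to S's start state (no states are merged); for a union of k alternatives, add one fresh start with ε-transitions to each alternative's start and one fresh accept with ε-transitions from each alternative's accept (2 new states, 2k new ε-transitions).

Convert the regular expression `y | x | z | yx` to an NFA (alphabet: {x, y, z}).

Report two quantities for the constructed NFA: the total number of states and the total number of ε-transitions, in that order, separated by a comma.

12, 9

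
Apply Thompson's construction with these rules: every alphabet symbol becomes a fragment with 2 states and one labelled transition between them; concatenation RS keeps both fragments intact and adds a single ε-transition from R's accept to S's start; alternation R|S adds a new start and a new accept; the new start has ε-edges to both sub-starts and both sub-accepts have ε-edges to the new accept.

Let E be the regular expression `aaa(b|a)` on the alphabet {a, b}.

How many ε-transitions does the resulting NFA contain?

7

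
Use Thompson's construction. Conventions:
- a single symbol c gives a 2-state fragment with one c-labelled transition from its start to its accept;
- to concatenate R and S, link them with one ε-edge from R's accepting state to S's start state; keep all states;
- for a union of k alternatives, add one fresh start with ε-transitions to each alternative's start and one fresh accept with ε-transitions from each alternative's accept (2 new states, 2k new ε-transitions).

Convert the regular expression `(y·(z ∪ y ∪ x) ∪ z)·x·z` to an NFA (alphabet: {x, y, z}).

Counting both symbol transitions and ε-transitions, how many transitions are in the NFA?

By structural recursion:
Each of the 7 symbol leaves contributes 1 transition (1 symbol, 0 ε).
  z ∪ y ∪ x = 9 transitions (3 symbol, 6 ε)
  y·(z ∪ y ∪ x) = 11 transitions (4 symbol, 7 ε)
  y·(z ∪ y ∪ x) ∪ z = 16 transitions (5 symbol, 11 ε)
  (y·(z ∪ y ∪ x) ∪ z)·x·z = 20 transitions (7 symbol, 13 ε)

20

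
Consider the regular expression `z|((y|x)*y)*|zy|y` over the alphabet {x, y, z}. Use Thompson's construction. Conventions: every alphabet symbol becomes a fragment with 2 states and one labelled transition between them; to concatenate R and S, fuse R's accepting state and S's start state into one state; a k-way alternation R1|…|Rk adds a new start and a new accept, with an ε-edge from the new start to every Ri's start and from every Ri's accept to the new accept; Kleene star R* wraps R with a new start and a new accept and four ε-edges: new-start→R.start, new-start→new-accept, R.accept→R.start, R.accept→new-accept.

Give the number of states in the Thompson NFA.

20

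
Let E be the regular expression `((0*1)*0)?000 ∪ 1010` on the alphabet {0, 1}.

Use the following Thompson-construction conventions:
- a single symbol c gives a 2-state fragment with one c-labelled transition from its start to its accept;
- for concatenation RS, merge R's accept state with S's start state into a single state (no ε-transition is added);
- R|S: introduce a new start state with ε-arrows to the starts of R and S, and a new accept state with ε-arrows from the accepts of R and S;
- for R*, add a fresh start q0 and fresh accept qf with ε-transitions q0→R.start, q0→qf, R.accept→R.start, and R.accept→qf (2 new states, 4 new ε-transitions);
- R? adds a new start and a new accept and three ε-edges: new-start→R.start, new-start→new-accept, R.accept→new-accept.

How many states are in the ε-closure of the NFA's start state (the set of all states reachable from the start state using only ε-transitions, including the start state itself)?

9

Let C(F) = |ε-closure(F.start)| within fragment F, and note whether F accepts ε. Symbol fragments have C = 1 and do not accept ε. Then:
  0* → the star's fresh start ε-reaches both the body's start and the fresh accept: |closure| = 2 + 1 = 3
  0*1 → the left operand accepts ε, so the closure extends into the next operand (the shared merged state is already counted); |closure| = 3 + (1−1) = 3
  (0*1)* → the star's fresh start ε-reaches both the body's start and the fresh accept: |closure| = 2 + 3 = 5
  (0*1)*0 → |closure| = 5 + (1−1) = 5 (closure spills across the concat boundary because the left factor accepts ε)
  ((0*1)*0)? → |closure| = 1 (new start) + 5 (body) + 1 (new accept, via ε) = 7
  ((0*1)*0)?000 → the left operand accepts ε, so the closure extends into the next operand (the shared merged state is already counted); |closure| = 7 + (1−1) = 7
  1010 → |closure| equals the left operand's closure size = 1 (its accept is not ε-reachable, so the closure stops there)
  ((0*1)*0)?000 ∪ 1010 → |closure| = 1 + 7 + 1 = 9 (the new accept is not ε-reachable since no branch accepts ε)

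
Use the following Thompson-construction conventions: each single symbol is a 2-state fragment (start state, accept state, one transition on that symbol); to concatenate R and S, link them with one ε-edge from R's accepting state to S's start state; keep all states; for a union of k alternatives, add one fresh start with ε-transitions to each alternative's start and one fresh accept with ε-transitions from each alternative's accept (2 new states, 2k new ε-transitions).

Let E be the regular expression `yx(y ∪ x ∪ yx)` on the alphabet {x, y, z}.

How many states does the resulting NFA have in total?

14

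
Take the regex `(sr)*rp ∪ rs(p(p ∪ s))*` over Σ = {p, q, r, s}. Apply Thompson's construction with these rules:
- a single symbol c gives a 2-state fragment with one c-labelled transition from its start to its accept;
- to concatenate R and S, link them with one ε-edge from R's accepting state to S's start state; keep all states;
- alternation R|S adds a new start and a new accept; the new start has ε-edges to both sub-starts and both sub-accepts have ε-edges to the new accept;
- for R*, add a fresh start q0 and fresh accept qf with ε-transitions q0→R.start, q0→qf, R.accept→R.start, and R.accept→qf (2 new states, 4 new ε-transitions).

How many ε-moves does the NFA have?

Recursing over subexpressions:
Each of the 9 symbol leaves contributes 0 ε-transitions.
  sr → 1 ε-transition
  (sr)* → 5 ε-transitions
  (sr)*rp → 7 ε-transitions
  p ∪ s → 4 ε-transitions
  p(p ∪ s) → 5 ε-transitions
  (p(p ∪ s))* → 9 ε-transitions
  rs(p(p ∪ s))* → 11 ε-transitions
  (sr)*rp ∪ rs(p(p ∪ s))* → 22 ε-transitions

22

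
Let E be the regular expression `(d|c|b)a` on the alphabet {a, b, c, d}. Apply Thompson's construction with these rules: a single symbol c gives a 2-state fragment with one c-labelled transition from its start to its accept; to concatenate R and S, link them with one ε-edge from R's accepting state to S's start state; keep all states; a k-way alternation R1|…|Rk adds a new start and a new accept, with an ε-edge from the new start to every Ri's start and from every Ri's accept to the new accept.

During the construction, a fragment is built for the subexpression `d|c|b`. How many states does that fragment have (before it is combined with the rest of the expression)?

Fragment for `d|c|b`:
Each of the 3 symbol leaves contributes a 2-state fragment.
  d|c|b = 8 states

8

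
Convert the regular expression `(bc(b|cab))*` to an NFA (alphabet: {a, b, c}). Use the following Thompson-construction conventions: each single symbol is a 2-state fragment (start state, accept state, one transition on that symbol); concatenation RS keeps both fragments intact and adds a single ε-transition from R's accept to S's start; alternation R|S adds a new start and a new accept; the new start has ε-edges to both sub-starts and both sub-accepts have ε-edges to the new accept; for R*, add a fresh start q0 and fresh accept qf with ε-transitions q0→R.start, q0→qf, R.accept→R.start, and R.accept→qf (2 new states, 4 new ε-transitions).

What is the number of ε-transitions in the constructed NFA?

12

Per subexpression:
Each of the 6 symbol leaves contributes 0 ε-transitions.
  cab : 2 ε-transitions
  b|cab : 6 ε-transitions
  bc(b|cab) : 8 ε-transitions
  (bc(b|cab))* : 12 ε-transitions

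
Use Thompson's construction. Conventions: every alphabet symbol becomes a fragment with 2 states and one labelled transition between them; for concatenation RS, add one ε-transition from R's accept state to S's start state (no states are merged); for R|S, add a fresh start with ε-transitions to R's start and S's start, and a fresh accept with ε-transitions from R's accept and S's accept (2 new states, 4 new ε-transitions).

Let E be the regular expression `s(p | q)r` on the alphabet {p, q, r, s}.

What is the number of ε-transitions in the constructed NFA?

Recursing over subexpressions:
Each of the 4 symbol leaves contributes 0 ε-transitions.
  p | q : 4 ε-transitions
  s(p | q)r : 6 ε-transitions

6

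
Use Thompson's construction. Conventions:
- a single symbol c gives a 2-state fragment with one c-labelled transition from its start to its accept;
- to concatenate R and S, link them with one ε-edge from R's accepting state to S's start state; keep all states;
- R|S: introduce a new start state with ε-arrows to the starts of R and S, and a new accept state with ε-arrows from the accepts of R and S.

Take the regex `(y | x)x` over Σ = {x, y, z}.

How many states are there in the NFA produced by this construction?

By structural recursion:
Each of the 3 symbol leaves contributes a 2-state fragment.
  y | x : 6 states
  (y | x)x : 8 states

8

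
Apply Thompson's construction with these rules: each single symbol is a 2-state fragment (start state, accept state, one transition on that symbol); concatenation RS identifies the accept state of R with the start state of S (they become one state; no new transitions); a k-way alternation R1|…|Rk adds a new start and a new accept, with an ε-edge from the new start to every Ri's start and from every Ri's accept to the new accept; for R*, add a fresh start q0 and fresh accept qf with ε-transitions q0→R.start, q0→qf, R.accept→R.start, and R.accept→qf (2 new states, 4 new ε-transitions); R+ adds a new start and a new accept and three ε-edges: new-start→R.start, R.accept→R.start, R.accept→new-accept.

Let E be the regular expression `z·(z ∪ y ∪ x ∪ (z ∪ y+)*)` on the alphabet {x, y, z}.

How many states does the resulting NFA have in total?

Building bottom-up:
Each of the 6 symbol leaves contributes a 2-state fragment.
  y+ — 4 states
  z ∪ y+ — 8 states
  (z ∪ y+)* — 10 states
  z ∪ y ∪ x ∪ (z ∪ y+)* — 18 states
  z·(z ∪ y ∪ x ∪ (z ∪ y+)*) — 19 states

19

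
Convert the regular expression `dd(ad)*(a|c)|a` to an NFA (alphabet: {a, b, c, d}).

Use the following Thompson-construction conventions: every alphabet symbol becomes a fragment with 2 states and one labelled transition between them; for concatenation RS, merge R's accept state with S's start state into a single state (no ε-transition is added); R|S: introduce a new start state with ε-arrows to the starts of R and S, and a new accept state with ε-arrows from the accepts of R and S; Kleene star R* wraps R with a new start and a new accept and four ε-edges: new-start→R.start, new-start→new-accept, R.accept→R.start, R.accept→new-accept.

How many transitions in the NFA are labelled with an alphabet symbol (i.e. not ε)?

7

Per subexpression:
Each of the 7 symbol leaves contributes exactly 1 symbol transition.
  ad = 2 symbol transitions
  (ad)* = 2 symbol transitions
  a|c = 2 symbol transitions
  dd(ad)*(a|c) = 6 symbol transitions
  dd(ad)*(a|c)|a = 7 symbol transitions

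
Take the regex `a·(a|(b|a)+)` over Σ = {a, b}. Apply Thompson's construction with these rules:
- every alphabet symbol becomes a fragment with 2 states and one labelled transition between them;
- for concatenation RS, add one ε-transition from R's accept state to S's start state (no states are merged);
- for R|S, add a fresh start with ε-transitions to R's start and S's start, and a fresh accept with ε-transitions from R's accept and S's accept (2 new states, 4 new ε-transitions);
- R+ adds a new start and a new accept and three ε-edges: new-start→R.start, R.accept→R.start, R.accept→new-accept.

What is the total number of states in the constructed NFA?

Per subexpression:
Each of the 4 symbol leaves contributes a 2-state fragment.
  b|a : 6 states
  (b|a)+ : 8 states
  a|(b|a)+ : 12 states
  a·(a|(b|a)+) : 14 states

14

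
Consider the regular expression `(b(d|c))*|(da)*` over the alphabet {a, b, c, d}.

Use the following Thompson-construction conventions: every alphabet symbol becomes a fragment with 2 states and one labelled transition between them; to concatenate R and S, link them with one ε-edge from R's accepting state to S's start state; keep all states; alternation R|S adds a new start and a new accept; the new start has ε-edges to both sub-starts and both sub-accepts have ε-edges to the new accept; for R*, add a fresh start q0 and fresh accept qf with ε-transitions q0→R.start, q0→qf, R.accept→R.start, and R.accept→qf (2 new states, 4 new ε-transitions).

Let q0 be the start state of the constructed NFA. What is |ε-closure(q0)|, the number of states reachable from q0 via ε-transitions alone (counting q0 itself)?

Let C(F) = |ε-closure(F.start)| within fragment F, and note whether F accepts ε. Symbol fragments have C = 1 and do not accept ε. Then:
  d|c — C = 1 + 1 + 1 = 3 (the new accept is not ε-reachable since no branch accepts ε)
  b(d|c) — C equals the left operand's closure size = 1 (its accept is not ε-reachable, so the closure stops there)
  (b(d|c))* — new start has ε-edges to the inner start and to the new accept, so C = 2 + 1 = 3
  da — C equals the left operand's closure size = 1 (its accept is not ε-reachable, so the closure stops there)
  (da)* — C = 1 (new start) + 1 (body) + 1 (new accept) = 3
  (b(d|c))*|(da)* — C = 1 (new start) + (3 + 3) + 1 (new accept, since some branch ε-reaches its own accept) = 8

8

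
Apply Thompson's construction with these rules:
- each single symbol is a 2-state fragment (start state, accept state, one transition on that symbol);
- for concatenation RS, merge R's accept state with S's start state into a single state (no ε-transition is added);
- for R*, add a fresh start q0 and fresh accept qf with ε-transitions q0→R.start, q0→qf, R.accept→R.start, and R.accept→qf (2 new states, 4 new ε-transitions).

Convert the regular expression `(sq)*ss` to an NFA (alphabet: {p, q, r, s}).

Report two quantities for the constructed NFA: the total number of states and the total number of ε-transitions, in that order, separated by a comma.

Recursing over subexpressions:
Each of the 4 symbol leaves contributes 2 states and 0 ε-transitions.
  sq : 3 states, 0 ε-transitions
  (sq)* : 5 states, 4 ε-transitions
  (sq)*ss : 7 states, 4 ε-transitions

7, 4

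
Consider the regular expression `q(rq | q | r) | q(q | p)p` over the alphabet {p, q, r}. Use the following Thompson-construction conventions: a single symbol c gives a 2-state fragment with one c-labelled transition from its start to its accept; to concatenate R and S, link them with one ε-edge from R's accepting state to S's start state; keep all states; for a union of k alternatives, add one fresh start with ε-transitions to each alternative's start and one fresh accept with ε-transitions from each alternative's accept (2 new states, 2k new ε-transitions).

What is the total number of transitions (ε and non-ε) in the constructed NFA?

27

By structural recursion:
Each of the 9 symbol leaves contributes 1 transition (1 symbol, 0 ε).
  rq → 3 transitions (2 symbol, 1 ε)
  rq | q | r → 11 transitions (4 symbol, 7 ε)
  q(rq | q | r) → 13 transitions (5 symbol, 8 ε)
  q | p → 6 transitions (2 symbol, 4 ε)
  q(q | p)p → 10 transitions (4 symbol, 6 ε)
  q(rq | q | r) | q(q | p)p → 27 transitions (9 symbol, 18 ε)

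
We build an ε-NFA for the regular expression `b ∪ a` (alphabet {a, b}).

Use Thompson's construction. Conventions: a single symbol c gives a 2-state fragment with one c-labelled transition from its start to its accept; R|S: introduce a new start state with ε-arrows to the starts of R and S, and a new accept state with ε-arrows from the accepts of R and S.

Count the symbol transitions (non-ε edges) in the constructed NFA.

Recursing over subexpressions:
Each of the 2 symbol leaves contributes exactly 1 symbol transition.
  b ∪ a = 2 symbol transitions

2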